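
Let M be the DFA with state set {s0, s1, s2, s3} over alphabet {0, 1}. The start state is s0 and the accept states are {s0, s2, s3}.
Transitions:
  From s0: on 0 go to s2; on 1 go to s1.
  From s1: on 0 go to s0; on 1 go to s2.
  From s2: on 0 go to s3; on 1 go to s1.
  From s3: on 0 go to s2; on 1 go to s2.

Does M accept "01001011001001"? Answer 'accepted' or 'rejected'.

rejected

s0 --0--> s2
s2 --1--> s1
s1 --0--> s0
s0 --0--> s2
s2 --1--> s1
s1 --0--> s0
s0 --1--> s1
s1 --1--> s2
s2 --0--> s3
s3 --0--> s2
s2 --1--> s1
s1 --0--> s0
s0 --0--> s2
s2 --1--> s1
End in state s1, which is not an accepting state.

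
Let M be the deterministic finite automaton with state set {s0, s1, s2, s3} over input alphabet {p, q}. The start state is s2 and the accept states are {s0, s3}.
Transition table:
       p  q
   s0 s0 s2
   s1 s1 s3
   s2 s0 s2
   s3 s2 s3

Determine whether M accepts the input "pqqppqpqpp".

s2 --p--> s0
s0 --q--> s2
s2 --q--> s2
s2 --p--> s0
s0 --p--> s0
s0 --q--> s2
s2 --p--> s0
s0 --q--> s2
s2 --p--> s0
s0 --p--> s0
End in state s0, which is an accepting state.

accepted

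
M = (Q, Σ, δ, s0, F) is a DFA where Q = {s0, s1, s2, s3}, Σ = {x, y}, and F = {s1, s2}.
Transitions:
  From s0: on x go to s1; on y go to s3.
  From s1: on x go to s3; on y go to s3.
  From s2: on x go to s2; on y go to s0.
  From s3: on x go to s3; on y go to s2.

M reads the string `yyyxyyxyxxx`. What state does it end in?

s0 --y--> s3
s3 --y--> s2
s2 --y--> s0
s0 --x--> s1
s1 --y--> s3
s3 --y--> s2
s2 --x--> s2
s2 --y--> s0
s0 --x--> s1
s1 --x--> s3
s3 --x--> s3

s3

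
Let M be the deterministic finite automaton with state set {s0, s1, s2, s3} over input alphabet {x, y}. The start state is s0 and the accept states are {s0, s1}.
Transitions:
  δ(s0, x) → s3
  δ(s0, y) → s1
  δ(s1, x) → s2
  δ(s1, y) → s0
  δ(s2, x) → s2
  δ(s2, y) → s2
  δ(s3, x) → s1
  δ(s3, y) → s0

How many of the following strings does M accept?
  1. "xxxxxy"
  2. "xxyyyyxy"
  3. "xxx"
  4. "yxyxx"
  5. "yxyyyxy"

0

"xxxxxy": rejected
"xxyyyyxy": rejected
"xxx": rejected
"yxyxx": rejected
"yxyyyxy": rejected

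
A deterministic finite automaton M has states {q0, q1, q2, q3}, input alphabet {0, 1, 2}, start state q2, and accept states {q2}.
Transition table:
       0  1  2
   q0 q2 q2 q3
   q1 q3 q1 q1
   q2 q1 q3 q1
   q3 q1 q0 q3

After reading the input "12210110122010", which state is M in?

q2 --1--> q3
q3 --2--> q3
q3 --2--> q3
q3 --1--> q0
q0 --0--> q2
q2 --1--> q3
q3 --1--> q0
q0 --0--> q2
q2 --1--> q3
q3 --2--> q3
q3 --2--> q3
q3 --0--> q1
q1 --1--> q1
q1 --0--> q3

q3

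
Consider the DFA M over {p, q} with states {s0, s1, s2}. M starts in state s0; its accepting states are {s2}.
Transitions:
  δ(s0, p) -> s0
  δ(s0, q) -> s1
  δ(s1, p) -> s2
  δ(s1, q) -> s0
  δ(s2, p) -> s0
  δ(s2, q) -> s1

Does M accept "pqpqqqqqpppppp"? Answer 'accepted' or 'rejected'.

rejected

s0 --p--> s0
s0 --q--> s1
s1 --p--> s2
s2 --q--> s1
s1 --q--> s0
s0 --q--> s1
s1 --q--> s0
s0 --q--> s1
s1 --p--> s2
s2 --p--> s0
s0 --p--> s0
s0 --p--> s0
s0 --p--> s0
s0 --p--> s0
End in state s0, which is not an accepting state.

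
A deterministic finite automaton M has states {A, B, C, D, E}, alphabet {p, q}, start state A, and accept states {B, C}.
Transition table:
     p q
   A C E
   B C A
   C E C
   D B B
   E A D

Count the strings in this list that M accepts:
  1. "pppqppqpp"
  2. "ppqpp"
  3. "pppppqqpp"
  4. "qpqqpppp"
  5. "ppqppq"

2

"pppqppqpp": rejected
"ppqpp": accepted
"pppppqqpp": rejected
"qpqqpppp": rejected
"ppqppq": accepted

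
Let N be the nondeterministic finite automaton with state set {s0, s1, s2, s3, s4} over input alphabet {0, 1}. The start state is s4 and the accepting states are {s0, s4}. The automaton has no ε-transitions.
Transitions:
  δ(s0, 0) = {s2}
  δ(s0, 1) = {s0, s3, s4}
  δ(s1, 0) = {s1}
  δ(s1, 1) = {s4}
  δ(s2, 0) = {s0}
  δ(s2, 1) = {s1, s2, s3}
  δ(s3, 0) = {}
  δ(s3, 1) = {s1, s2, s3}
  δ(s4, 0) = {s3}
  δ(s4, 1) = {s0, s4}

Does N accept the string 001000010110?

rejected

Start: {s4}
read 0: {s3}
read 0: {}
The reachable set is empty and stays empty for the remaining 10 symbols.
Reachable ∩ accepting = {} — empty.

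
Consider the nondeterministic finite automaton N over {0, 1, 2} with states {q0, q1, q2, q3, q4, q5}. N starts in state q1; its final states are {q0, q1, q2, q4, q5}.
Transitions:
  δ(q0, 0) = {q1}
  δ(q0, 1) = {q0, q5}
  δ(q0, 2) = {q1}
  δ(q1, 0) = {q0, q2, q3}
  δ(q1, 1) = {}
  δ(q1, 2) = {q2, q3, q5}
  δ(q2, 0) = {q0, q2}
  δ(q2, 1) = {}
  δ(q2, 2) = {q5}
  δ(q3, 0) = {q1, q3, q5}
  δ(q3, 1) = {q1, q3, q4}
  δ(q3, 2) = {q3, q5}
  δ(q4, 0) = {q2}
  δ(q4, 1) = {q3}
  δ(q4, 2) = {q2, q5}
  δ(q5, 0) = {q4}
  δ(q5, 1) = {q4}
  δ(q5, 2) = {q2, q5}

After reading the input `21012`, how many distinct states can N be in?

Start: {q1}
read 2: {q2, q3, q5}
read 1: {q1, q3, q4}
read 0: {q0, q1, q2, q3, q5}
read 1: {q0, q1, q3, q4, q5}
read 2: {q1, q2, q3, q5}
Final reachable set {q1, q2, q3, q5} has 4 states.

4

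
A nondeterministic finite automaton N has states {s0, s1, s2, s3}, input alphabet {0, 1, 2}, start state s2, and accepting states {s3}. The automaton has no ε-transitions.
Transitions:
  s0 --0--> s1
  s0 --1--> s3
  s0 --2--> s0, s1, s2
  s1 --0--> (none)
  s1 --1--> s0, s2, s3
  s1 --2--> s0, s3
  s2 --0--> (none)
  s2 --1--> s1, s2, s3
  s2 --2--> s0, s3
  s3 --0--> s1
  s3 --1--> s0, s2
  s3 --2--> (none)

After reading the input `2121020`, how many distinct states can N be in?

1

Start: {s2}
read 2: {s0, s3}
read 1: {s0, s2, s3}
read 2: {s0, s1, s2, s3}
read 1: {s0, s1, s2, s3}
read 0: {s1}
read 2: {s0, s3}
read 0: {s1}
Final reachable set {s1} has 1 state.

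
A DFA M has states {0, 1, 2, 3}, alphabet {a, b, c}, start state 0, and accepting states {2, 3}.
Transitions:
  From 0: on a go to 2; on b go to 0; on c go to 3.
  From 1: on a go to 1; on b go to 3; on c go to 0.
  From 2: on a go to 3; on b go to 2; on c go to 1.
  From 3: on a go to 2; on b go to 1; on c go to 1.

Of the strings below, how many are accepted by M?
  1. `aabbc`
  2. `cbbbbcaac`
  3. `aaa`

1

`aabbc`: rejected
`cbbbbcaac`: rejected
`aaa`: accepted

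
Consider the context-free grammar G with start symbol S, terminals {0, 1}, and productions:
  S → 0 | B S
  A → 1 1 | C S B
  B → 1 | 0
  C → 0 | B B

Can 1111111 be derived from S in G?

no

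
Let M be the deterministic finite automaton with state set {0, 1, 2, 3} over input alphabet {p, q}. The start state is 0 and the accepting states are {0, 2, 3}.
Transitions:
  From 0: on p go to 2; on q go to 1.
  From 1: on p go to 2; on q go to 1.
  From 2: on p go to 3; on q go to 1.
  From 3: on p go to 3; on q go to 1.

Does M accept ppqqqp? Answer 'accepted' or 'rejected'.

0 --p--> 2
2 --p--> 3
3 --q--> 1
1 --q--> 1
1 --q--> 1
1 --p--> 2
End in state 2, which is an accepting state.

accepted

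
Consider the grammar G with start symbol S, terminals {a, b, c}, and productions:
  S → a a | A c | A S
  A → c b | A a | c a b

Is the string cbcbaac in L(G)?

S ⇒ AS ⇒ cbS ⇒ cbAc ⇒ cbAac ⇒ cbAaac ⇒ cbcbaac

yes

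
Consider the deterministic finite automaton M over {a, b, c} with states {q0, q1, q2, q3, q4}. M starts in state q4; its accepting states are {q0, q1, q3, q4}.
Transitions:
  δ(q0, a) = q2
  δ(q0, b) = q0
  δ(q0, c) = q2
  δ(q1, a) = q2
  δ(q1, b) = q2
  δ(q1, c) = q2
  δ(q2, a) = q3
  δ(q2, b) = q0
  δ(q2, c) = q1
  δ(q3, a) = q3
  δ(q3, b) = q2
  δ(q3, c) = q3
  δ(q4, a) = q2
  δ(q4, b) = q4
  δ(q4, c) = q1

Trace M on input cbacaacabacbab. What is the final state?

q2

q4 --c--> q1
q1 --b--> q2
q2 --a--> q3
q3 --c--> q3
q3 --a--> q3
q3 --a--> q3
q3 --c--> q3
q3 --a--> q3
q3 --b--> q2
q2 --a--> q3
q3 --c--> q3
q3 --b--> q2
q2 --a--> q3
q3 --b--> q2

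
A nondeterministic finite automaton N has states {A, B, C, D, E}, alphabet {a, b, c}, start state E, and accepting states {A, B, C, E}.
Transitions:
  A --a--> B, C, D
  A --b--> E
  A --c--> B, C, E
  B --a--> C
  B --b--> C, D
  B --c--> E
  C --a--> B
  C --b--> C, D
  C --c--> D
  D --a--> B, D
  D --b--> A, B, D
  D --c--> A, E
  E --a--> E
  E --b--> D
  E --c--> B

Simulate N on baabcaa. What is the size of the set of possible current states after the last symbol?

4

Start: {E}
read b: {D}
read a: {B, D}
read a: {B, C, D}
read b: {A, B, C, D}
read c: {A, B, C, D, E}
read a: {B, C, D, E}
read a: {B, C, D, E}
Final reachable set {B, C, D, E} has 4 states.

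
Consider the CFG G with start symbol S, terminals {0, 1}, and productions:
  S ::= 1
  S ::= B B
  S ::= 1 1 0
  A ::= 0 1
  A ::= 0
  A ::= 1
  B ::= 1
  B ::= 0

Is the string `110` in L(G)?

S ⇒ 110

yes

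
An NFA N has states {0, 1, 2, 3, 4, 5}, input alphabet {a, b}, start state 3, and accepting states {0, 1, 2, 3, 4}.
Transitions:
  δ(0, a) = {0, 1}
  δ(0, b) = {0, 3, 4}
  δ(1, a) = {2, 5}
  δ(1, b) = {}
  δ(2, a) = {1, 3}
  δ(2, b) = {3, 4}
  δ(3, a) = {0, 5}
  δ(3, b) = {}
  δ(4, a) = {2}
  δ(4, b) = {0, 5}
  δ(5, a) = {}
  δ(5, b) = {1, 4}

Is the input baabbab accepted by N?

rejected

Start: {3}
read b: {}
The reachable set is empty and stays empty for the remaining 6 symbols.
Reachable ∩ accepting = {} — empty.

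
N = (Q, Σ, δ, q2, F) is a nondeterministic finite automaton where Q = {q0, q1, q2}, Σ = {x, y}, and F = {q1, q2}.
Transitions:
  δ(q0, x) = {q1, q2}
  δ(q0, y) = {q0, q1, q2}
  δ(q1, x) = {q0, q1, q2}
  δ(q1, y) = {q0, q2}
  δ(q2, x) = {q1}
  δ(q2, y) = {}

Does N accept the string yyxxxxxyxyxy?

rejected

Start: {q2}
read y: {}
The reachable set is empty and stays empty for the remaining 11 symbols.
Reachable ∩ accepting = {} — empty.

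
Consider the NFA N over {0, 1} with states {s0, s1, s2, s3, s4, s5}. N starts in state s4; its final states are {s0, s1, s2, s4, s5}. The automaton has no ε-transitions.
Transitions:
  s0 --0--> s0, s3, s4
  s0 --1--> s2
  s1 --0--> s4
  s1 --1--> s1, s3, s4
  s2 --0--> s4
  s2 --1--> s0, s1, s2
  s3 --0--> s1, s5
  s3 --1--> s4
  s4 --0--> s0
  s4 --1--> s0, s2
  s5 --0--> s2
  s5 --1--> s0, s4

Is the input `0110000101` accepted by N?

accepted

Start: {s4}
read 0: {s0}
read 1: {s2}
read 1: {s0, s1, s2}
read 0: {s0, s3, s4}
read 0: {s0, s1, s3, s4, s5}
read 0: {s0, s1, s2, s3, s4, s5}
read 0: {s0, s1, s2, s3, s4, s5}
read 1: {s0, s1, s2, s3, s4}
read 0: {s0, s1, s3, s4, s5}
read 1: {s0, s1, s2, s3, s4}
Reachable ∩ accepting = {s0, s1, s2, s4} — nonempty.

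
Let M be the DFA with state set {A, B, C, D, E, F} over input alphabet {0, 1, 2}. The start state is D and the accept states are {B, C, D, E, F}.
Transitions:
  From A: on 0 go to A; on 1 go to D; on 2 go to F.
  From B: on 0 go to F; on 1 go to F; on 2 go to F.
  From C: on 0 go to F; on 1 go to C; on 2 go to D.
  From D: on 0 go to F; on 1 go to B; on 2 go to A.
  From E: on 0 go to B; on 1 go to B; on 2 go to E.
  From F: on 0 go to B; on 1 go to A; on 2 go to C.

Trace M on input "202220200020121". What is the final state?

A

D --2--> A
A --0--> A
A --2--> F
F --2--> C
C --2--> D
D --0--> F
F --2--> C
C --0--> F
F --0--> B
B --0--> F
F --2--> C
C --0--> F
F --1--> A
A --2--> F
F --1--> A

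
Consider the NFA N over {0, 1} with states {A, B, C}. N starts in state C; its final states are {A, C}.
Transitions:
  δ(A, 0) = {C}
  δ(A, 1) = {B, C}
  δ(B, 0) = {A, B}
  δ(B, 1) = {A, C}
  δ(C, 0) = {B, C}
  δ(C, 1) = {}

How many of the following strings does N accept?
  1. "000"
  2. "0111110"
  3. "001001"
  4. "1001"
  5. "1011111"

"000": accepted
"0111110": accepted
"001001": accepted
"1001": rejected
"1011111": rejected

3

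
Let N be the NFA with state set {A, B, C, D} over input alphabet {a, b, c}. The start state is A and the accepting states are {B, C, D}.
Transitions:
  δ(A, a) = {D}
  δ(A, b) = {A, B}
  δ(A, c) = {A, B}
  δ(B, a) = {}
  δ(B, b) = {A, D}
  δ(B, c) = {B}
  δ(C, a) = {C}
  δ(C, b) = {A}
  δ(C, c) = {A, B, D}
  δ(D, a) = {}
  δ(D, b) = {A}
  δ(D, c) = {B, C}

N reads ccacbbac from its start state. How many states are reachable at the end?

2

Start: {A}
read c: {A, B}
read c: {A, B}
read a: {D}
read c: {B, C}
read b: {A, D}
read b: {A, B}
read a: {D}
read c: {B, C}
Final reachable set {B, C} has 2 states.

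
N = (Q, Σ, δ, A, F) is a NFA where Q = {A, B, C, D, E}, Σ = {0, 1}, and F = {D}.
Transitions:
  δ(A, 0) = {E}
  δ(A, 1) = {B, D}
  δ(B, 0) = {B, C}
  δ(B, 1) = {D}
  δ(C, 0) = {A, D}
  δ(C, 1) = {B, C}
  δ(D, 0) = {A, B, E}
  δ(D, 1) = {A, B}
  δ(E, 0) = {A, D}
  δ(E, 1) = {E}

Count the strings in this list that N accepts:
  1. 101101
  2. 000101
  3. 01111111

101101: accepted
000101: accepted
01111111: rejected

2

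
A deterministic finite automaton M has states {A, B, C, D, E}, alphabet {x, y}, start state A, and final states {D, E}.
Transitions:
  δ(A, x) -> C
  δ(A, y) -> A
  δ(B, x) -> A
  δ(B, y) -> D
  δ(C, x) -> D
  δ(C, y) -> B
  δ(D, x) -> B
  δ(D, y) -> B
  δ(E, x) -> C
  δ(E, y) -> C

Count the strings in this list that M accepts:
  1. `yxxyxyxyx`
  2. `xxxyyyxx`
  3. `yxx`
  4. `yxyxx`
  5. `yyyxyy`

`yxxyxyxyx`: rejected
`xxxyyyxx`: rejected
`yxx`: accepted
`yxyxx`: rejected
`yyyxyy`: accepted

2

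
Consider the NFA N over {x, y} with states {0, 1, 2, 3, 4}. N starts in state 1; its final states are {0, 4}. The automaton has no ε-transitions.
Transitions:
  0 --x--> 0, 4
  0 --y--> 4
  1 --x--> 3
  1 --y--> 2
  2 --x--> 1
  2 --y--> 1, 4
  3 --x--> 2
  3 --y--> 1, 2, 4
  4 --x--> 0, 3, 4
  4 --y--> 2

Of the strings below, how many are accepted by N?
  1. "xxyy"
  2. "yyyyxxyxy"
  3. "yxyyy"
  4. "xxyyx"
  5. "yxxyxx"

"xxyy": rejected
"yyyyxxyxy": accepted
"yxyyy": rejected
"xxyyx": rejected
"yxxyxx": accepted

2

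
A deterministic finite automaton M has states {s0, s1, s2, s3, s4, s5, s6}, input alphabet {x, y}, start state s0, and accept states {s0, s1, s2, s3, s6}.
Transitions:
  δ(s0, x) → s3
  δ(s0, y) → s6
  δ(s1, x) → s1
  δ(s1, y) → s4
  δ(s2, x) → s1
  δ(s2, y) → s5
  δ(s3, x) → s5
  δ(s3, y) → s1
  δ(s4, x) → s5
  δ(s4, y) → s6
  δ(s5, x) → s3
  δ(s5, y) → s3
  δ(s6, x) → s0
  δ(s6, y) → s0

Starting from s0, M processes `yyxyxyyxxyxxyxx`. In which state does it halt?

s3

s0 --y--> s6
s6 --y--> s0
s0 --x--> s3
s3 --y--> s1
s1 --x--> s1
s1 --y--> s4
s4 --y--> s6
s6 --x--> s0
s0 --x--> s3
s3 --y--> s1
s1 --x--> s1
s1 --x--> s1
s1 --y--> s4
s4 --x--> s5
s5 --x--> s3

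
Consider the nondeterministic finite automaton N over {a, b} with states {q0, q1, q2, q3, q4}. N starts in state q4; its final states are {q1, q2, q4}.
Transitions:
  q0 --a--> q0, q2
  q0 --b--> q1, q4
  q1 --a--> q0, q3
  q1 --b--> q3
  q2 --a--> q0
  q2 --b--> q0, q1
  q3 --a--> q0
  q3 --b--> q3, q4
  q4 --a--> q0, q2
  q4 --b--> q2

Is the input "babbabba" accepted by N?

rejected

Start: {q4}
read b: {q2}
read a: {q0}
read b: {q1, q4}
read b: {q2, q3}
read a: {q0}
read b: {q1, q4}
read b: {q2, q3}
read a: {q0}
Reachable ∩ accepting = {} — empty.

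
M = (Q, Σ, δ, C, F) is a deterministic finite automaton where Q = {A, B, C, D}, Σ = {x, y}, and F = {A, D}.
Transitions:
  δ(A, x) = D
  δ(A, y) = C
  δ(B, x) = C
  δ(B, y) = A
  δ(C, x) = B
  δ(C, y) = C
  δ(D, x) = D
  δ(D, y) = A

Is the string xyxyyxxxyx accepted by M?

accepted

C --x--> B
B --y--> A
A --x--> D
D --y--> A
A --y--> C
C --x--> B
B --x--> C
C --x--> B
B --y--> A
A --x--> D
End in state D, which is an accepting state.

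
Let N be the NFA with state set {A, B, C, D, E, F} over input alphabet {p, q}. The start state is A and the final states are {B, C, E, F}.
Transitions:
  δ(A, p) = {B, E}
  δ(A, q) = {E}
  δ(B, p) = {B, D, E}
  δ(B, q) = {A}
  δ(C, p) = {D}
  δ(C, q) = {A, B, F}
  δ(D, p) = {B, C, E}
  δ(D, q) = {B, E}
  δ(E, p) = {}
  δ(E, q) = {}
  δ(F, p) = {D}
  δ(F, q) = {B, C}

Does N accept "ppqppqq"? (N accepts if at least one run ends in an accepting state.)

accepted

Start: {A}
read p: {B, E}
read p: {B, D, E}
read q: {A, B, E}
read p: {B, D, E}
read p: {B, C, D, E}
read q: {A, B, E, F}
read q: {A, B, C, E}
Reachable ∩ accepting = {B, C, E} — nonempty.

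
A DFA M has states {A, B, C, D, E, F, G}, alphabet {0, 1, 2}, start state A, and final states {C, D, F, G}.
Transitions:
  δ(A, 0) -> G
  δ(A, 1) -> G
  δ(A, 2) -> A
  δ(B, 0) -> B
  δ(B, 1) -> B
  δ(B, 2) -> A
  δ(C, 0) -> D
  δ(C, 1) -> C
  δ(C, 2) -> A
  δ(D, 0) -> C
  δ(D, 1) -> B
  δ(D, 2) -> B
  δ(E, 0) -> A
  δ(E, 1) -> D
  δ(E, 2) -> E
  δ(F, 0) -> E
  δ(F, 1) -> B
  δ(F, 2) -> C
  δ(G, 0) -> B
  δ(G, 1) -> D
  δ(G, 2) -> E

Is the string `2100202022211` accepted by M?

A --2--> A
A --1--> G
G --0--> B
B --0--> B
B --2--> A
A --0--> G
G --2--> E
E --0--> A
A --2--> A
A --2--> A
A --2--> A
A --1--> G
G --1--> D
End in state D, which is an accepting state.

accepted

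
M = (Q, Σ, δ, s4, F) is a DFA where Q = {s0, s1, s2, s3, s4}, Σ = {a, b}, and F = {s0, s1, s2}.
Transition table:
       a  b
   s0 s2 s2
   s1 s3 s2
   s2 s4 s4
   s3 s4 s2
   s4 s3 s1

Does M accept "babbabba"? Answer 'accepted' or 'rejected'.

rejected

s4 --b--> s1
s1 --a--> s3
s3 --b--> s2
s2 --b--> s4
s4 --a--> s3
s3 --b--> s2
s2 --b--> s4
s4 --a--> s3
End in state s3, which is not an accepting state.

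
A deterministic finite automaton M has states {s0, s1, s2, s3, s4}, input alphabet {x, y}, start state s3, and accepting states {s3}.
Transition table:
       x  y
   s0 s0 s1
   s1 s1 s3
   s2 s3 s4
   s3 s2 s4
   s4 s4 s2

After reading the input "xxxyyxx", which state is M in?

s3 --x--> s2
s2 --x--> s3
s3 --x--> s2
s2 --y--> s4
s4 --y--> s2
s2 --x--> s3
s3 --x--> s2

s2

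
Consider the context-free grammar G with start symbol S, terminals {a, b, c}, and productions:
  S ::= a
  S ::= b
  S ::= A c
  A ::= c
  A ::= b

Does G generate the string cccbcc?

no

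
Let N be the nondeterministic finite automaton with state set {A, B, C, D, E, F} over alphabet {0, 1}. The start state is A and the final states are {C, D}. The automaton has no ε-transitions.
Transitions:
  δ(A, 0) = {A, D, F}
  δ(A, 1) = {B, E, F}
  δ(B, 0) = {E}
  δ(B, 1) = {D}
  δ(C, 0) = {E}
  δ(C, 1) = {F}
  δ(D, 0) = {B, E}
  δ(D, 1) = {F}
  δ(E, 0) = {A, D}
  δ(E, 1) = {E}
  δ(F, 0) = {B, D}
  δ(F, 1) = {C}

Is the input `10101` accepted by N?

accepted

Start: {A}
read 1: {B, E, F}
read 0: {A, B, D, E}
read 1: {B, D, E, F}
read 0: {A, B, D, E}
read 1: {B, D, E, F}
Reachable ∩ accepting = {D} — nonempty.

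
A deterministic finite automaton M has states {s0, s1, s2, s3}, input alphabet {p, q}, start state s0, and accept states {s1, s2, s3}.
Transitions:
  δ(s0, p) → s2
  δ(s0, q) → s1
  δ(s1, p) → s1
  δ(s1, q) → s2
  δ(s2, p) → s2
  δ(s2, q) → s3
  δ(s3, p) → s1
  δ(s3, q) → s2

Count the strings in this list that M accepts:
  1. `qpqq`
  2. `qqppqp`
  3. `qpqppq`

3

`qpqq`: accepted
`qqppqp`: accepted
`qpqppq`: accepted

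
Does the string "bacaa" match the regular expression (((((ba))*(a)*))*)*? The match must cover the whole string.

no

bacaa cannot be split into zero or more pieces each matching ((((ba))*(a)*))*.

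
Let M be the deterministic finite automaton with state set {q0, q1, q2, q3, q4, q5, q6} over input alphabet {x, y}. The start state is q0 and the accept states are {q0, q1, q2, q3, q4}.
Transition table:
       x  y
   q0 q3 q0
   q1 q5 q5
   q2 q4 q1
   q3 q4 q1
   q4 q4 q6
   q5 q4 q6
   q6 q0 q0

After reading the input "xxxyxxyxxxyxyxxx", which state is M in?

q4

q0 --x--> q3
q3 --x--> q4
q4 --x--> q4
q4 --y--> q6
q6 --x--> q0
q0 --x--> q3
q3 --y--> q1
q1 --x--> q5
q5 --x--> q4
q4 --x--> q4
q4 --y--> q6
q6 --x--> q0
q0 --y--> q0
q0 --x--> q3
q3 --x--> q4
q4 --x--> q4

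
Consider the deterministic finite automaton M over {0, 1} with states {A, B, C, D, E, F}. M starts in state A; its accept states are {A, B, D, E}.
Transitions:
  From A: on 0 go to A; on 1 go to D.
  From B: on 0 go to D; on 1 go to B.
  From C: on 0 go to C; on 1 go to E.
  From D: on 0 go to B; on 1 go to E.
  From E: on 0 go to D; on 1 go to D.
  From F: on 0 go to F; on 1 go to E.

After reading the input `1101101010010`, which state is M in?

A --1--> D
D --1--> E
E --0--> D
D --1--> E
E --1--> D
D --0--> B
B --1--> B
B --0--> D
D --1--> E
E --0--> D
D --0--> B
B --1--> B
B --0--> D

D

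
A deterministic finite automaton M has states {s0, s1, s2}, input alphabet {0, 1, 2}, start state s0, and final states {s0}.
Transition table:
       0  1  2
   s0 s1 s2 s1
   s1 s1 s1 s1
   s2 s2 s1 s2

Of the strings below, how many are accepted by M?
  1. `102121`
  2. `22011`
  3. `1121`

0

`102121`: rejected
`22011`: rejected
`1121`: rejected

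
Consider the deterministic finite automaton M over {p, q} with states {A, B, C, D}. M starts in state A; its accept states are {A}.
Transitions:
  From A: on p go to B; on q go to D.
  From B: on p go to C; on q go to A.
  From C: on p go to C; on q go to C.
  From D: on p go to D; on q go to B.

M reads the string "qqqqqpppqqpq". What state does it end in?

C

A --q--> D
D --q--> B
B --q--> A
A --q--> D
D --q--> B
B --p--> C
C --p--> C
C --p--> C
C --q--> C
C --q--> C
C --p--> C
C --q--> C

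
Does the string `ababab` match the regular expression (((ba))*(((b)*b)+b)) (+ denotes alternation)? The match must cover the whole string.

no

No split of ababab into u·v has ((ba))* matching u and (((b)*b)+b) matching v.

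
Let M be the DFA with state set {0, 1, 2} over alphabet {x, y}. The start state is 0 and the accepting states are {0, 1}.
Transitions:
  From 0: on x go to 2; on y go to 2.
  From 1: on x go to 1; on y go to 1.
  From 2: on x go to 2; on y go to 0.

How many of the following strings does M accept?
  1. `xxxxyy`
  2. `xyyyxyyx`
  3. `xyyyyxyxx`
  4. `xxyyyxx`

`xxxxyy`: rejected
`xyyyxyyx`: rejected
`xyyyyxyxx`: rejected
`xxyyyxx`: rejected

0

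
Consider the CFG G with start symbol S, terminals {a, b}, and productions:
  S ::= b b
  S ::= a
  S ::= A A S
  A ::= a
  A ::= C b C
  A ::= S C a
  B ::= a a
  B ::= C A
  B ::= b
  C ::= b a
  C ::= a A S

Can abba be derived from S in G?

no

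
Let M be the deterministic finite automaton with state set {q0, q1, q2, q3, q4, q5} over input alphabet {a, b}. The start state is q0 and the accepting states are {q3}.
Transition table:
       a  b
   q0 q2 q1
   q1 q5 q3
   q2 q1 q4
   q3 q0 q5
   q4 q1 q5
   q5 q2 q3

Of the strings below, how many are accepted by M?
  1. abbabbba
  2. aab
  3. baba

abbabbba: rejected
aab: accepted
baba: rejected

1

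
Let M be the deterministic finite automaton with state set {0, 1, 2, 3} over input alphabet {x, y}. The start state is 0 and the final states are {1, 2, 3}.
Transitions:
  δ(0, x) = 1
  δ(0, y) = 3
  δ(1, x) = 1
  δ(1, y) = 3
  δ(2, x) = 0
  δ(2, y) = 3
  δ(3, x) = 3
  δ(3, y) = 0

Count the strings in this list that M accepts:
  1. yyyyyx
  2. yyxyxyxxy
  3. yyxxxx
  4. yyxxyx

yyyyyx: accepted
yyxyxyxxy: accepted
yyxxxx: accepted
yyxxyx: accepted

4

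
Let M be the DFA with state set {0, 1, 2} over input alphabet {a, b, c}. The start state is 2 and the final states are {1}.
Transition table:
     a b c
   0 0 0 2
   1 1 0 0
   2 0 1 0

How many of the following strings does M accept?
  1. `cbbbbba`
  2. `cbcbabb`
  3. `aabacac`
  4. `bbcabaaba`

`cbbbbba`: rejected
`cbcbabb`: rejected
`aabacac`: rejected
`bbcabaaba`: rejected

0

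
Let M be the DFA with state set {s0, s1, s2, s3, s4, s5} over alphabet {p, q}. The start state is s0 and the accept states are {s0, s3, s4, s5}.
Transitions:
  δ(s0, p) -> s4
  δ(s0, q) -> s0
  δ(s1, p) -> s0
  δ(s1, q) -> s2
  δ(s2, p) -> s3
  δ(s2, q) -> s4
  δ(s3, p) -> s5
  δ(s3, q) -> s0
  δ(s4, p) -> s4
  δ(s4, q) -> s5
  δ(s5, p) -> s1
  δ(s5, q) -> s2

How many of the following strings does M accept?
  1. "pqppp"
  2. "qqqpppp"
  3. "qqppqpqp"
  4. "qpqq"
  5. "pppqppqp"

"pqppp": accepted
"qqqpppp": accepted
"qqppqpqp": accepted
"qpqq": rejected
"pppqppqp": accepted

4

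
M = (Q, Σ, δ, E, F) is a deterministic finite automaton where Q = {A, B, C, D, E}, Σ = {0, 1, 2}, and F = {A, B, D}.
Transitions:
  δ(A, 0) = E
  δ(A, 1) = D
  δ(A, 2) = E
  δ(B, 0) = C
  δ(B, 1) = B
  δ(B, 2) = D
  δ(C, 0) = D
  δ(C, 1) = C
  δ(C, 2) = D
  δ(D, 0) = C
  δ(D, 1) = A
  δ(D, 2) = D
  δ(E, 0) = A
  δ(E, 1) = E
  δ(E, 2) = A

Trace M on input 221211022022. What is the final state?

A

E --2--> A
A --2--> E
E --1--> E
E --2--> A
A --1--> D
D --1--> A
A --0--> E
E --2--> A
A --2--> E
E --0--> A
A --2--> E
E --2--> A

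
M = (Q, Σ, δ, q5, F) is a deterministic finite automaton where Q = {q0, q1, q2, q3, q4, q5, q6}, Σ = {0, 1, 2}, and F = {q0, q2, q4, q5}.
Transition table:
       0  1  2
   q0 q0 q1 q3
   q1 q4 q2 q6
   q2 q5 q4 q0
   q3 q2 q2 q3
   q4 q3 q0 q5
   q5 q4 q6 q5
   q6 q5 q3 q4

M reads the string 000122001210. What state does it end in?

q5 --0--> q4
q4 --0--> q3
q3 --0--> q2
q2 --1--> q4
q4 --2--> q5
q5 --2--> q5
q5 --0--> q4
q4 --0--> q3
q3 --1--> q2
q2 --2--> q0
q0 --1--> q1
q1 --0--> q4

q4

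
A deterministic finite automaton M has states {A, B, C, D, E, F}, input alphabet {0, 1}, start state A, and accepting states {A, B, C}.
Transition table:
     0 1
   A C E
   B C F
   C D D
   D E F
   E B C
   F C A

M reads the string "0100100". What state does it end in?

D

A --0--> C
C --1--> D
D --0--> E
E --0--> B
B --1--> F
F --0--> C
C --0--> D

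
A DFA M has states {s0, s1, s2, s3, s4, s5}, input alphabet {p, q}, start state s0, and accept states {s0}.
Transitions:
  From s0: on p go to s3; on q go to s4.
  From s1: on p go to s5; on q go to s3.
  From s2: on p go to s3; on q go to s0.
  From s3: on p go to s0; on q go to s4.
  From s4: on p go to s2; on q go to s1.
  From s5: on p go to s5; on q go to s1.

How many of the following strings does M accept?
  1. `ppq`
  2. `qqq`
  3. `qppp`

1

`ppq`: rejected
`qqq`: rejected
`qppp`: accepted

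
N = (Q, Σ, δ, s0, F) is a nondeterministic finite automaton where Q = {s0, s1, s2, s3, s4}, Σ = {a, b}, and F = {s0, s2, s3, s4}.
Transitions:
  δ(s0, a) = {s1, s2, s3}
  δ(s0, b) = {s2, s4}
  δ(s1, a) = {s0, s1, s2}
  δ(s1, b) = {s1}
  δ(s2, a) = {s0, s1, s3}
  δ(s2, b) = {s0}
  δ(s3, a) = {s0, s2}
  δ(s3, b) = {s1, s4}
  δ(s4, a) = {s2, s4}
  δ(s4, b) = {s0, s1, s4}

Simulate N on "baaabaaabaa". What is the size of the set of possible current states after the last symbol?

5

Start: {s0}
read b: {s2, s4}
read a: {s0, s1, s2, s3, s4}
read a: {s0, s1, s2, s3, s4}
read a: {s0, s1, s2, s3, s4}
read b: {s0, s1, s2, s4}
read a: {s0, s1, s2, s3, s4}
read a: {s0, s1, s2, s3, s4}
read a: {s0, s1, s2, s3, s4}
read b: {s0, s1, s2, s4}
read a: {s0, s1, s2, s3, s4}
read a: {s0, s1, s2, s3, s4}
Final reachable set {s0, s1, s2, s3, s4} has 5 states.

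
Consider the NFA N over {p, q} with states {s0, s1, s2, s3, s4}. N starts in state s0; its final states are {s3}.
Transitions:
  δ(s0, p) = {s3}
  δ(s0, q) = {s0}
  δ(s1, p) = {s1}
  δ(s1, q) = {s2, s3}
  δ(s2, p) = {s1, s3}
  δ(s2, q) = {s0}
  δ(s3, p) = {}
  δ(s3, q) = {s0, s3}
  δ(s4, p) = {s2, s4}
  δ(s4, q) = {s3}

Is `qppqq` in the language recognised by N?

rejected

Start: {s0}
read q: {s0}
read p: {s3}
read p: {}
The reachable set is empty and stays empty for the remaining 2 symbols.
Reachable ∩ accepting = {} — empty.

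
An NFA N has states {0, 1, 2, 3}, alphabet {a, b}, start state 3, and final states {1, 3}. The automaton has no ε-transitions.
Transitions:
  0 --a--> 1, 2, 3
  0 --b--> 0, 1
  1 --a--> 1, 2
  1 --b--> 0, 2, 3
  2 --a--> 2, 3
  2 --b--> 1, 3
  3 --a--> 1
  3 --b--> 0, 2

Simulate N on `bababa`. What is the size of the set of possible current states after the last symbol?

Start: {3}
read b: {0, 2}
read a: {1, 2, 3}
read b: {0, 1, 2, 3}
read a: {1, 2, 3}
read b: {0, 1, 2, 3}
read a: {1, 2, 3}
Final reachable set {1, 2, 3} has 3 states.

3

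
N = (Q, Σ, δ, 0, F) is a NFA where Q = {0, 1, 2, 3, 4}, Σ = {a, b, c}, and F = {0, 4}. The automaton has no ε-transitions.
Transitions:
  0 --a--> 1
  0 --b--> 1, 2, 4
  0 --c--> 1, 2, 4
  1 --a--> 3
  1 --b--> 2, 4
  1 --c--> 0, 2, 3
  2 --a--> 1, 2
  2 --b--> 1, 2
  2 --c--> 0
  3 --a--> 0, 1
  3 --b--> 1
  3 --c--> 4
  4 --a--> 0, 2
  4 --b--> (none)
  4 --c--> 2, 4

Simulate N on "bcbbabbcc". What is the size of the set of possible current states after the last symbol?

4

Start: {0}
read b: {1, 2, 4}
read c: {0, 2, 3, 4}
read b: {1, 2, 4}
read b: {1, 2, 4}
read a: {0, 1, 2, 3}
read b: {1, 2, 4}
read b: {1, 2, 4}
read c: {0, 2, 3, 4}
read c: {0, 1, 2, 4}
Final reachable set {0, 1, 2, 4} has 4 states.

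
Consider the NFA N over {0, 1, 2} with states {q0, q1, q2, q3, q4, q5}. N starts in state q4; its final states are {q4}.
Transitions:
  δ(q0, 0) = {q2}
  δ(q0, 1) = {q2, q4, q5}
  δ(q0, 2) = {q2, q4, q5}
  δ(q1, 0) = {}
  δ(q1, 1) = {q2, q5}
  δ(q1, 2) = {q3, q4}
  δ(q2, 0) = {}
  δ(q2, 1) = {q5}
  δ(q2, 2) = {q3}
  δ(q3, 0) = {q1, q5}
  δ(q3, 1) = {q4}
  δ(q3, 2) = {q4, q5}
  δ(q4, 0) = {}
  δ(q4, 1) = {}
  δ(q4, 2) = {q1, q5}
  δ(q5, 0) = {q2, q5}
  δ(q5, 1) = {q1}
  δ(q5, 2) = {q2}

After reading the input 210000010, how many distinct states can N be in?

Start: {q4}
read 2: {q1, q5}
read 1: {q1, q2, q5}
read 0: {q2, q5}
read 0: {q2, q5}
read 0: {q2, q5}
read 0: {q2, q5}
read 0: {q2, q5}
read 1: {q1, q5}
read 0: {q2, q5}
Final reachable set {q2, q5} has 2 states.

2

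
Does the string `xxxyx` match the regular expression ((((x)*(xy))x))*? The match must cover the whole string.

Split into 1 piece xxxyx; each matches (((x)*(xy))x).

yes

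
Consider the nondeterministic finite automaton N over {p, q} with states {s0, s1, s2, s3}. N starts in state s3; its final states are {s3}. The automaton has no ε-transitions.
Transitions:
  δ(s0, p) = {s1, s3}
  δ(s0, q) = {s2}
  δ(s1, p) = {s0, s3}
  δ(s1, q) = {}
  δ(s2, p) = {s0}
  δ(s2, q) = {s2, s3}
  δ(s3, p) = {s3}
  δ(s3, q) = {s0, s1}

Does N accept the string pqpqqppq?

rejected

Start: {s3}
read p: {s3}
read q: {s0, s1}
read p: {s0, s1, s3}
read q: {s0, s1, s2}
read q: {s2, s3}
read p: {s0, s3}
read p: {s1, s3}
read q: {s0, s1}
Reachable ∩ accepting = {} — empty.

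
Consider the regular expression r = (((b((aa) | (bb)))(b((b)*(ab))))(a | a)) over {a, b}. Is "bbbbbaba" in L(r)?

Split as bbbbbab·a: ((b((aa)|(bb)))(b((b)*(ab)))) matches bbbbbab and (a|a) matches a.

yes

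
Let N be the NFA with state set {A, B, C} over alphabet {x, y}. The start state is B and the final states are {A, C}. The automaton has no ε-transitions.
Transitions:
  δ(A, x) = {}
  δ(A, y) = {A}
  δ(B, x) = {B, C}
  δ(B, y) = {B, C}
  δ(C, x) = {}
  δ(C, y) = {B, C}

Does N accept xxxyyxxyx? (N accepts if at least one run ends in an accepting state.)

accepted

Start: {B}
read x: {B, C}
read x: {B, C}
read x: {B, C}
read y: {B, C}
read y: {B, C}
read x: {B, C}
read x: {B, C}
read y: {B, C}
read x: {B, C}
Reachable ∩ accepting = {C} — nonempty.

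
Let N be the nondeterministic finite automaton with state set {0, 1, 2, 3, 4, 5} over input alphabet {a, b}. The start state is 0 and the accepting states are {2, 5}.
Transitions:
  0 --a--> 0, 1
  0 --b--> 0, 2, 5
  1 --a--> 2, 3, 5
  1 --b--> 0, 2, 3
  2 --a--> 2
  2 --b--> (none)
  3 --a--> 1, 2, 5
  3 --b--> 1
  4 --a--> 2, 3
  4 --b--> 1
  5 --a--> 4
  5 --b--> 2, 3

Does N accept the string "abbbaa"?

Start: {0}
read a: {0, 1}
read b: {0, 2, 3, 5}
read b: {0, 1, 2, 3, 5}
read b: {0, 1, 2, 3, 5}
read a: {0, 1, 2, 3, 4, 5}
read a: {0, 1, 2, 3, 4, 5}
Reachable ∩ accepting = {2, 5} — nonempty.

accepted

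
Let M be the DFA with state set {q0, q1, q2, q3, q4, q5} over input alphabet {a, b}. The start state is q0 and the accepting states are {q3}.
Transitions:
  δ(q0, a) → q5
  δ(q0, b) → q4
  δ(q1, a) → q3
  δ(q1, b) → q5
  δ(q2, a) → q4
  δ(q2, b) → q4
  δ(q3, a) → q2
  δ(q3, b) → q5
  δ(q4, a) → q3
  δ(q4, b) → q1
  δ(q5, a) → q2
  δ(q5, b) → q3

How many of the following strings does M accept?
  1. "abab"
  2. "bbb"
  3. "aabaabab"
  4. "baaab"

0

"abab": rejected
"bbb": rejected
"aabaabab": rejected
"baaab": rejected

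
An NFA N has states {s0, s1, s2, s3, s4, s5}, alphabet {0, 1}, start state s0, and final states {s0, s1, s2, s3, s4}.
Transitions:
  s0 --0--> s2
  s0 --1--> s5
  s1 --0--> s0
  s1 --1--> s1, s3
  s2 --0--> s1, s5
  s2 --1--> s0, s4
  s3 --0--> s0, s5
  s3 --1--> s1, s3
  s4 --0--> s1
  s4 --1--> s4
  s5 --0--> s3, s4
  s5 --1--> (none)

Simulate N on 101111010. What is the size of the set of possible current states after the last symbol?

4

Start: {s0}
read 1: {s5}
read 0: {s3, s4}
read 1: {s1, s3, s4}
read 1: {s1, s3, s4}
read 1: {s1, s3, s4}
read 1: {s1, s3, s4}
read 0: {s0, s1, s5}
read 1: {s1, s3, s5}
read 0: {s0, s3, s4, s5}
Final reachable set {s0, s3, s4, s5} has 4 states.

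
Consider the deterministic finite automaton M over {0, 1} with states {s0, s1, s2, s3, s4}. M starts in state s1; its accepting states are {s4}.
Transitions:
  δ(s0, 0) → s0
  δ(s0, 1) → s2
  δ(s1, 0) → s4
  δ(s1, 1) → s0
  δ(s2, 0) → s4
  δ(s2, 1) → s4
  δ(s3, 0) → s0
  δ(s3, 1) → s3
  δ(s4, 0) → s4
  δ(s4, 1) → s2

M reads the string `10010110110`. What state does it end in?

s4

s1 --1--> s0
s0 --0--> s0
s0 --0--> s0
s0 --1--> s2
s2 --0--> s4
s4 --1--> s2
s2 --1--> s4
s4 --0--> s4
s4 --1--> s2
s2 --1--> s4
s4 --0--> s4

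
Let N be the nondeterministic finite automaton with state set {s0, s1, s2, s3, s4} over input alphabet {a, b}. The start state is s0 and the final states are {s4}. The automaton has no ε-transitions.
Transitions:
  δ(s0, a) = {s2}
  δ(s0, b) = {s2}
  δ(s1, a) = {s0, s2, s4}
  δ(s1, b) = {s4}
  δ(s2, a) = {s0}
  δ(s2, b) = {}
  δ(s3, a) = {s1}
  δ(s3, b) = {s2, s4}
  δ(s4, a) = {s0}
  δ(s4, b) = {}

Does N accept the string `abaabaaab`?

Start: {s0}
read a: {s2}
read b: {}
The reachable set is empty and stays empty for the remaining 7 symbols.
Reachable ∩ accepting = {} — empty.

rejected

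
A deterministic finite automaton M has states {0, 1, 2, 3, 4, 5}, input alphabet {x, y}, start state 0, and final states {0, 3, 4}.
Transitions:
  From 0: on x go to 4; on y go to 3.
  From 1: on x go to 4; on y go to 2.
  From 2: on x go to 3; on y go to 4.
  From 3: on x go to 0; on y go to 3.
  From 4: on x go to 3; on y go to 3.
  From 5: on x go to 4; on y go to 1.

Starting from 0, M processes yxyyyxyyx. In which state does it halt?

0

0 --y--> 3
3 --x--> 0
0 --y--> 3
3 --y--> 3
3 --y--> 3
3 --x--> 0
0 --y--> 3
3 --y--> 3
3 --x--> 0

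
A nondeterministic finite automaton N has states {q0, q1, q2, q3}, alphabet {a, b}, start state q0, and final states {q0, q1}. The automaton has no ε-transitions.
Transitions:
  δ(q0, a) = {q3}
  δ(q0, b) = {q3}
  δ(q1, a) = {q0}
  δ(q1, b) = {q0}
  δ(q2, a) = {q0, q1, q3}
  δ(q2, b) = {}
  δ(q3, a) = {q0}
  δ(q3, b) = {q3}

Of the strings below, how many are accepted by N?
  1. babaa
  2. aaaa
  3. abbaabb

1

babaa: rejected
aaaa: accepted
abbaabb: rejected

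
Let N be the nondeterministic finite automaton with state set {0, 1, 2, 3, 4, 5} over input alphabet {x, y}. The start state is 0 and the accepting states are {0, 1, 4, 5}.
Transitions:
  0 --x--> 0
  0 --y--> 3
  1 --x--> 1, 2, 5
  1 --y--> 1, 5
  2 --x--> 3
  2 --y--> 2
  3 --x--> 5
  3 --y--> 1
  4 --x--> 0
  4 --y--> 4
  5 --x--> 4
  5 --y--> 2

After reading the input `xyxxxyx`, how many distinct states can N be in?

Start: {0}
read x: {0}
read y: {3}
read x: {5}
read x: {4}
read x: {0}
read y: {3}
read x: {5}
Final reachable set {5} has 1 state.

1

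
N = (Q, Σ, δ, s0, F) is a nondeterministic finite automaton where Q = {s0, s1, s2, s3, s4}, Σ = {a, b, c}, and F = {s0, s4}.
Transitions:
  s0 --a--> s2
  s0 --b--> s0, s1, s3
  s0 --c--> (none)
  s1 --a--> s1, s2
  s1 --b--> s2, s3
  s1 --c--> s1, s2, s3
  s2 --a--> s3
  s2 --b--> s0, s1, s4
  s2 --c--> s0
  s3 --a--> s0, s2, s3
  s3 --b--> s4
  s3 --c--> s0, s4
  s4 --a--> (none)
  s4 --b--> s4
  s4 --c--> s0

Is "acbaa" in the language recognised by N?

Start: {s0}
read a: {s2}
read c: {s0}
read b: {s0, s1, s3}
read a: {s0, s1, s2, s3}
read a: {s0, s1, s2, s3}
Reachable ∩ accepting = {s0} — nonempty.

accepted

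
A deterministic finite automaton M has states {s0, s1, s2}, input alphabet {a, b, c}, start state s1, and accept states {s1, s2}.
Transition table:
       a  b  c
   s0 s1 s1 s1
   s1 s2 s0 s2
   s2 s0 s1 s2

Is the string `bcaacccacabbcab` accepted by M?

s1 --b--> s0
s0 --c--> s1
s1 --a--> s2
s2 --a--> s0
s0 --c--> s1
s1 --c--> s2
s2 --c--> s2
s2 --a--> s0
s0 --c--> s1
s1 --a--> s2
s2 --b--> s1
s1 --b--> s0
s0 --c--> s1
s1 --a--> s2
s2 --b--> s1
End in state s1, which is an accepting state.

accepted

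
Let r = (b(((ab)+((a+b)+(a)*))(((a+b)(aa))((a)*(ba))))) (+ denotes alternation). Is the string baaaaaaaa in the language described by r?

No split of baaaaaaaa into u·v has b matching u and (((ab)+((a+b)+(a)*))(((a+b)(aa))((a)*(ba)))) matching v.

no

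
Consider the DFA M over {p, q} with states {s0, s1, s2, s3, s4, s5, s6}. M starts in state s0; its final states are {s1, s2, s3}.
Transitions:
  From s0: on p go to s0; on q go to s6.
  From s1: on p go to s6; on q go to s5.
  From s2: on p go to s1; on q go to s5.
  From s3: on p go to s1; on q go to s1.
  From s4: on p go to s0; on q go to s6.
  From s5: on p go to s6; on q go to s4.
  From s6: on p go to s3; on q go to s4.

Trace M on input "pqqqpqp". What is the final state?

s6

s0 --p--> s0
s0 --q--> s6
s6 --q--> s4
s4 --q--> s6
s6 --p--> s3
s3 --q--> s1
s1 --p--> s6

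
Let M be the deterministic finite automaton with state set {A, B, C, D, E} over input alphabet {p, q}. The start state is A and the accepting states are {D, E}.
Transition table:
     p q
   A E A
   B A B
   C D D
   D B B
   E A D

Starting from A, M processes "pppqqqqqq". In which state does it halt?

B

A --p--> E
E --p--> A
A --p--> E
E --q--> D
D --q--> B
B --q--> B
B --q--> B
B --q--> B
B --q--> B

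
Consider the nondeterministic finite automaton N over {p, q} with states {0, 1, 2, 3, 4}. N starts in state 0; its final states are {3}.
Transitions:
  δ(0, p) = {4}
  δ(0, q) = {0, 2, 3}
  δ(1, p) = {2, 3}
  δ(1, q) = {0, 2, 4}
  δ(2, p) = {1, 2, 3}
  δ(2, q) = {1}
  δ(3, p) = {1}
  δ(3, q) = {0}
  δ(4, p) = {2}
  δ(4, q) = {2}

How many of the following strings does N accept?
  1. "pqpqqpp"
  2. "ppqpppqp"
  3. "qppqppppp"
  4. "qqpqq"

4

"pqpqqpp": accepted
"ppqpppqp": accepted
"qppqppppp": accepted
"qqpqq": accepted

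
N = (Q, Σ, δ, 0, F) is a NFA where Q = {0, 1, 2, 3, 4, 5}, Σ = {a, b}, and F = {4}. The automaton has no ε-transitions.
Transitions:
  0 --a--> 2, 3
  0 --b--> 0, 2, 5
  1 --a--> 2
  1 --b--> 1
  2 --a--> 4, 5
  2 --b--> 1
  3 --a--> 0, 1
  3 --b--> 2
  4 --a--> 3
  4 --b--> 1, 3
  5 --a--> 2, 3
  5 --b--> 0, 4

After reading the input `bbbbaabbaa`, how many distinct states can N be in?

6

Start: {0}
read b: {0, 2, 5}
read b: {0, 1, 2, 4, 5}
read b: {0, 1, 2, 3, 4, 5}
read b: {0, 1, 2, 3, 4, 5}
read a: {0, 1, 2, 3, 4, 5}
read a: {0, 1, 2, 3, 4, 5}
read b: {0, 1, 2, 3, 4, 5}
read b: {0, 1, 2, 3, 4, 5}
read a: {0, 1, 2, 3, 4, 5}
read a: {0, 1, 2, 3, 4, 5}
Final reachable set {0, 1, 2, 3, 4, 5} has 6 states.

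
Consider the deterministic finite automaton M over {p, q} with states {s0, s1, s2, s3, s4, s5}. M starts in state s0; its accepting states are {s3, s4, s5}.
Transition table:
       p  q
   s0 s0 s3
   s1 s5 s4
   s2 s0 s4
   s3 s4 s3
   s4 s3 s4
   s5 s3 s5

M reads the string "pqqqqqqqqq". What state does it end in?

s3

s0 --p--> s0
s0 --q--> s3
s3 --q--> s3
s3 --q--> s3
s3 --q--> s3
s3 --q--> s3
s3 --q--> s3
s3 --q--> s3
s3 --q--> s3
s3 --q--> s3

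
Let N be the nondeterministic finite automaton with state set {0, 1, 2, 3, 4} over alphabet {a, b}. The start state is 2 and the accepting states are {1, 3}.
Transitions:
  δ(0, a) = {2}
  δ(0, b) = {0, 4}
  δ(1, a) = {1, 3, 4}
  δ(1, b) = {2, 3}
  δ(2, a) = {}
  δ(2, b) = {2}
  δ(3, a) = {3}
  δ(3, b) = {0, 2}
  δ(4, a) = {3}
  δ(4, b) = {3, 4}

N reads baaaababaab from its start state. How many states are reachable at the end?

0

Start: {2}
read b: {2}
read a: {}
The reachable set is empty and stays empty for the remaining 9 symbols.
Final reachable set {} has 0 states.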